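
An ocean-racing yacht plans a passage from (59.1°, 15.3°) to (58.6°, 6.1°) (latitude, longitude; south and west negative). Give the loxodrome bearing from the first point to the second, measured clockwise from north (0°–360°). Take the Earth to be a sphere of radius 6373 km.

264.0°

Meridional parts: M(φ₁)=+1.2860, M(φ₂)=+1.2691 → ΔM = -0.0169;  Δλ = -0.1606 rad
tan C = Δλ / ΔM = +9.5178 → C = 264.00°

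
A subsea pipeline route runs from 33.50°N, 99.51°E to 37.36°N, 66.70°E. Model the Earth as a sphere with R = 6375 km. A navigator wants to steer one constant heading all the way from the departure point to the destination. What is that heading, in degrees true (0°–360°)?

Δψ = ln[tan(π/4+φ₂/2)/tan(π/4+φ₁/2)] = +0.0827
Δλ = -0.5726 rad (taken the short way round)
course = atan2(Δλ, Δψ) = 278.22°

278.2°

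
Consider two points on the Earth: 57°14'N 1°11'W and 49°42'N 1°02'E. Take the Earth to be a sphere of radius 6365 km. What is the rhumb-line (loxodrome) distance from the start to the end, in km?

850 km

Δψ = ln[tan(π/4+φ₂/2)/tan(π/4+φ₁/2)] = -0.2216;  Δφ = -0.1315 rad,  Δλ = +0.0387 rad
q = Δφ/Δψ = 0.5933
d = R·√(Δφ² + q²Δλ²) = 6365·0.13347 = 850 km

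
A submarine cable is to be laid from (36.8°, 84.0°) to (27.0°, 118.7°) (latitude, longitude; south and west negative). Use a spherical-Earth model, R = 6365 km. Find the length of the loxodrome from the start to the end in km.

Rhumb course C = atan2(Δλ, Δψ) with Δψ = ln[tan(π/4+φ₂/2)/tan(π/4+φ₁/2)] = -0.2019, Δλ = +0.6056 → C = 108.44°
d = R·|Δφ| / |cos C| = 6365·0.17104 / 0.31627 = 3442 km

3442 km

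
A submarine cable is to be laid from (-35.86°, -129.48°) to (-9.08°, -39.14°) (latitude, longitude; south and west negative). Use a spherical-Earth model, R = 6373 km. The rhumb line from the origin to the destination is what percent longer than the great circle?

2.0%

Great circle: σ = 1.4830 rad → d_gc = Rσ = 9451.1 km
Rhumb: Δφ = +0.4674, Δλ = +1.5767, Δψ = +0.5121, q = Δφ/Δψ = 0.9127 → d_rh = R√(Δφ²+q²Δλ²) = 9642.7 km
Excess = (9642.7 − 9451.1) / 9451.1 = 191.6 / 9451.1 = 2.03% ≈ 2.0%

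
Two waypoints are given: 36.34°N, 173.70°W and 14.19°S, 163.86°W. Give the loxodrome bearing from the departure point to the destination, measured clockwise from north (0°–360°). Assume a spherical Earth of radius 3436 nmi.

169.6°

Δψ = ln[tan(π/4+φ₂/2)/tan(π/4+φ₁/2)] = -0.9319
Δλ = +0.1717 rad (taken the short way round)
course = atan2(Δλ, Δψ) = 169.56°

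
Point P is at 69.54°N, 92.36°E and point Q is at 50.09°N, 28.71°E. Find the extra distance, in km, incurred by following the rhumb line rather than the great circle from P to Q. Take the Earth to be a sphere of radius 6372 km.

158 km

Great circle: cos σ = sin φ₁ sin φ₂ + cos φ₁ cos φ₂ cos Δλ,  σ = 0.6125 rad → d_gc = 3902.92 km
Rhumb line: Δψ = -0.6991, q = Δφ/Δψ = 0.4856, d_rh = R√(Δφ²+q²Δλ²) = 4061.36 km
Excess = 4061.36 − 3902.92 = 158.44 ≈ 158 km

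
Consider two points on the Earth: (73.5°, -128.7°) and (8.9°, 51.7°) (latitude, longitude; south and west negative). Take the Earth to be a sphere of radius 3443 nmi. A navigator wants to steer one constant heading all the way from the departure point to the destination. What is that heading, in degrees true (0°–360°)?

Δψ = ln[tan(π/4+φ₂/2)/tan(π/4+φ₁/2)] = -1.7751
Δλ = -3.1346 rad (taken the short way round)
course = atan2(Δλ, Δψ) = 240.48°

240.5°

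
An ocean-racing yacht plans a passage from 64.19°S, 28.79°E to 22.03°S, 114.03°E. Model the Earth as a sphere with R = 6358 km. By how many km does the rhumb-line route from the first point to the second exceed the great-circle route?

Great circle: cos σ = sin φ₁ sin φ₂ + cos φ₁ cos φ₂ cos Δλ,  σ = 1.1905 rad → d_gc = 7569.4 km
Rhumb line: Δψ = +1.0792, q = Δφ/Δψ = 0.6819, d_rh = R√(Δφ²+q²Δλ²) = 7967.7 km
Excess = 7967.7 − 7569.4 = 398.3 ≈ 398 km

398 km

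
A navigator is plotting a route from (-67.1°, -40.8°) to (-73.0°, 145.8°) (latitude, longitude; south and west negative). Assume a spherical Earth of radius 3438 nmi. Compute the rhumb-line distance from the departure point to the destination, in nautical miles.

Rhumb course C = atan2(Δλ, Δψ) with Δψ = ln[tan(π/4+φ₂/2)/tan(π/4+φ₁/2)] = -0.3040, Δλ = -3.0264 → C = 264.26°
d = R·|Δφ| / |cos C| = 3438·0.10297 / 0.09994 = 3542 nmi

3542 nmi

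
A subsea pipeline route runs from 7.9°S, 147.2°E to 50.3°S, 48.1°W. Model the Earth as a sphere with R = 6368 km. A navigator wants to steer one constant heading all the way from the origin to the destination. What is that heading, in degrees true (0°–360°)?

107.0°

Δψ = ln[tan(π/4+φ₂/2)/tan(π/4+φ₁/2)] = -0.8805
Δλ = +2.8746 rad (taken the short way round)
course = atan2(Δλ, Δψ) = 107.03°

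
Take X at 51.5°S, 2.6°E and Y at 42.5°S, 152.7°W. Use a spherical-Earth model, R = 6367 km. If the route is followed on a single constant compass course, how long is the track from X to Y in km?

11772 km

Rhumb course C = atan2(Δλ, Δψ) with Δψ = ln[tan(π/4+φ₂/2)/tan(π/4+φ₁/2)] = +0.2311, Δλ = -2.7105 → C = 274.87°
d = R·|Δφ| / |cos C| = 6367·0.15708 / 0.08496 = 11772 km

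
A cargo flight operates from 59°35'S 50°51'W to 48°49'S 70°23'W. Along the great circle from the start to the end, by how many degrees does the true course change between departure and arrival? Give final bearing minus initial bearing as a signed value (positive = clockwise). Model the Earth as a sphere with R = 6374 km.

+16.0°

Initial bearing θ₁ = atan2(sin Δλ cos φ₂, cos φ₁ sin φ₂ − sin φ₁ cos φ₂ cos Δλ) = 304.99°
Final bearing θ₂ = (initial bearing from the destination back to the start) + 180° = 320.96°
Δθ = θ₂ − θ₁ = +16.0°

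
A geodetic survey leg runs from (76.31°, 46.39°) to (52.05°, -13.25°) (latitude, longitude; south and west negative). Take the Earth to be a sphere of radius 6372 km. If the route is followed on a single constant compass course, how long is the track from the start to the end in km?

3795 km

Δψ = ln[tan(π/4+φ₂/2)/tan(π/4+φ₁/2)] = -1.0524;  Δφ = -0.4234 rad,  Δλ = -1.0409 rad
q = Δφ/Δψ = 0.4024
d = R·√(Δφ² + q²Δλ²) = 6372·0.59556 = 3795 km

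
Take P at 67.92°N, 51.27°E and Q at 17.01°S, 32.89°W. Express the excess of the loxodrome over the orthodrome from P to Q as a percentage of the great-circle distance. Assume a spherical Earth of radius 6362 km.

Great circle: σ = 1.8075 rad → d_gc = Rσ = 11499.4 km
Rhumb: Δφ = -1.4823, Δλ = -1.4689, Δψ = -1.9356, q = Δφ/Δψ = 0.7658 → d_rh = R√(Δφ²+q²Δλ²) = 11838.5 km
Excess = (11838.5 − 11499.4) / 11499.4 = 339.1 / 11499.4 = 2.949% ≈ 2.9%

2.9%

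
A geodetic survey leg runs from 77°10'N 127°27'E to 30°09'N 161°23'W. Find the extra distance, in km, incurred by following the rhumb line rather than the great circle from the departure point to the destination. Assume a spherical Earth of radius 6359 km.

Great circle: cos σ = sin φ₁ sin φ₂ + cos φ₁ cos φ₂ cos Δλ,  σ = 0.9864 rad → d_gc = 6272.3 km
Rhumb line: Δψ = -1.6328, q = Δφ/Δψ = 0.5026, d_rh = R√(Δφ²+q²Δλ²) = 6556.4 km
Excess = 6556.4 − 6272.3 = 284.1 ≈ 284 km

284 km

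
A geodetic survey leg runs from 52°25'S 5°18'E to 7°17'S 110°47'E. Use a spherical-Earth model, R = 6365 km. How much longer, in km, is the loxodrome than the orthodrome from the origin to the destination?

Great circle: cos σ = sin φ₁ sin φ₂ + cos φ₁ cos φ₂ cos Δλ,  σ = 1.6319 rad → d_gc = 10386.9 km
Rhumb line: Δψ = +0.9506, q = Δφ/Δψ = 0.8287, d_rh = R√(Δφ²+q²Δλ²) = 10928.7 km
Excess = 10928.7 − 10386.9 = 541.8 ≈ 542 km

542 km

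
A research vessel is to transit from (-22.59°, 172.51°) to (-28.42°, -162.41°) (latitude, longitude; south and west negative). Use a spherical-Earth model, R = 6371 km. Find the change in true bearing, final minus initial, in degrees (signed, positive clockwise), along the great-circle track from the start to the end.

-11.0°

Initial bearing θ₁ = atan2(sin Δλ cos φ₂, cos φ₁ sin φ₂ − sin φ₁ cos φ₂ cos Δλ) = 109.69°
Final bearing θ₂ = (initial bearing from the destination back to the start) + 180° = 98.74°
Δθ = θ₂ − θ₁ = -11.0°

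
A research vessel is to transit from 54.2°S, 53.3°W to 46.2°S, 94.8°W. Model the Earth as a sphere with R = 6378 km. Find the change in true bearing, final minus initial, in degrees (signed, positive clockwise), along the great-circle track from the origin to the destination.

At departure: θ₁ = atan2(sin Δλ cos φ₂, cos φ₁ sin φ₂ − sin φ₁ cos φ₂ cos Δλ) = 269.78°
At arrival: θ₂ = atan2(sin Δλ cos φ₁, −cos φ₂ sin φ₁ + sin φ₂ cos φ₁ cos Δλ) = 302.31°
Δθ = θ₂ − θ₁ = +32.5°

+32.5°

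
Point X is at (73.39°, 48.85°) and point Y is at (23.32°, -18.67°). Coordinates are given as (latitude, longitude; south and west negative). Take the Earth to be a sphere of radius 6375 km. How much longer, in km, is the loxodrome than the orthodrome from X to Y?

Great circle: cos σ = sin φ₁ sin φ₂ + cos φ₁ cos φ₂ cos Δλ,  σ = 1.0705 rad → d_gc = 6824.2 km
Rhumb line: Δψ = -1.5056, q = Δφ/Δψ = 0.5804, d_rh = R√(Δφ²+q²Δλ²) = 7074.6 km
Excess = 7074.6 − 6824.2 = 250.4 ≈ 250 km

250 km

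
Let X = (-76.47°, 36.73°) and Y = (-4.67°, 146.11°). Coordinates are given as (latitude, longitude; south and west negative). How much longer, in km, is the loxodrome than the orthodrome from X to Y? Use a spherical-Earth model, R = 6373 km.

913 km

Great circle: cos σ = sin φ₁ sin φ₂ + cos φ₁ cos φ₂ cos Δλ,  σ = 1.5690 rad → d_gc = 9999.3 km
Rhumb line: Δψ = +2.0502, q = Δφ/Δψ = 0.6112, d_rh = R√(Δφ²+q²Δλ²) = 10912.4 km
Excess = 10912.4 − 9999.3 = 913.1 ≈ 913 km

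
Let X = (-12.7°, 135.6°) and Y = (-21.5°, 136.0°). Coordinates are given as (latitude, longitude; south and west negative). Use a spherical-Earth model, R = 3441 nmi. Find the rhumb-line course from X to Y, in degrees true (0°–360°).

Δψ = ln[tan(π/4+φ₂/2)/tan(π/4+φ₁/2)] = -0.1609
Δλ = +0.0070 rad (taken the short way round)
course = atan2(Δλ, Δψ) = 177.52°

177.5°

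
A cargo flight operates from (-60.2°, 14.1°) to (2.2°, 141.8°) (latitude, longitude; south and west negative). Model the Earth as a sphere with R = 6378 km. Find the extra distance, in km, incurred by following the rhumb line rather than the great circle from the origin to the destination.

Great circle: cos σ = sin φ₁ sin φ₂ + cos φ₁ cos φ₂ cos Δλ,  σ = 1.9145 rad → d_gc = 12210.8 km
Rhumb line: Δψ = +1.3624, q = Δφ/Δψ = 0.7994, d_rh = R√(Δφ²+q²Δλ²) = 13318.5 km
Excess = 13318.5 − 12210.8 = 1107.7 ≈ 1108 km

1108 km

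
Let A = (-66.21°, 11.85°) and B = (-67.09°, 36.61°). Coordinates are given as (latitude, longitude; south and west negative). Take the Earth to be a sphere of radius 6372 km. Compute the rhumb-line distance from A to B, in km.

Rhumb course C = atan2(Δλ, Δψ) with Δψ = ln[tan(π/4+φ₂/2)/tan(π/4+φ₁/2)] = -0.0388, Δλ = +0.4321 → C = 95.12°
d = R·|Δφ| / |cos C| = 6372·0.01536 / 0.08932 = 1096 km

1096 km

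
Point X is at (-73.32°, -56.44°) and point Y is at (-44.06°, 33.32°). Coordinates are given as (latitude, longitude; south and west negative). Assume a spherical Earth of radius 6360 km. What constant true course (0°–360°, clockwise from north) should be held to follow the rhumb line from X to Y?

Meridional parts: M(φ₁)=-1.9201, M(φ₂)=-0.8584 → ΔM = +1.0617;  Δλ = +1.5666 rad
tan C = Δλ / ΔM = +1.4756 → C = 55.87°

55.9°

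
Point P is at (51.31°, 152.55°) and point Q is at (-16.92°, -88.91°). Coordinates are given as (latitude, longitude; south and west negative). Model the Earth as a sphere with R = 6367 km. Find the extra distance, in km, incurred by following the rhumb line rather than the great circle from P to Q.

Great circle: cos σ = sin φ₁ sin φ₂ + cos φ₁ cos φ₂ cos Δλ,  σ = 2.1094 rad → d_gc = 13430.2 km
Rhumb line: Δψ = -1.3464, q = Δφ/Δψ = 0.8844, d_rh = R√(Δφ²+q²Δλ²) = 13900.3 km
Excess = 13900.3 − 13430.2 = 470.1 ≈ 470 km

470 km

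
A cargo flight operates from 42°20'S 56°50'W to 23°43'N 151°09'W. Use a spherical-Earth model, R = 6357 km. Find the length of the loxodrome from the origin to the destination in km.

12159 km

Rhumb course C = atan2(Δλ, Δψ) with Δψ = ln[tan(π/4+φ₂/2)/tan(π/4+φ₁/2)] = +1.2433, Δλ = -1.6461 → C = 307.06°
d = R·|Δφ| / |cos C| = 6357·1.15279 / 0.60270 = 12159 km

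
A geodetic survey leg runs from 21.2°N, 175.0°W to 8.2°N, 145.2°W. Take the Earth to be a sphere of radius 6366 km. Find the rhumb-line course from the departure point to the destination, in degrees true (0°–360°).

114.3°

Meridional parts: M(φ₁)=+0.3788, M(φ₂)=+0.1436 → ΔM = -0.2351;  Δλ = +0.5201 rad
tan C = Δλ / ΔM = -2.2119 → C = 114.33°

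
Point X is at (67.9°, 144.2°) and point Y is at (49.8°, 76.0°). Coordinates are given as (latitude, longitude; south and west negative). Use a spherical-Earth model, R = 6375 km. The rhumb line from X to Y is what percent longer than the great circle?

Great circle: σ = 0.6471 rad → d_gc = Rσ = 4125.0 km
Rhumb: Δφ = -0.3159, Δλ = -1.1903, Δψ = -0.6280, q = Δφ/Δψ = 0.5030 → d_rh = R√(Δφ²+q²Δλ²) = 4315.7 km
Excess = (4315.7 − 4125.0) / 4125.0 = 190.7 / 4125.0 = 4.62% ≈ 4.6%

4.6%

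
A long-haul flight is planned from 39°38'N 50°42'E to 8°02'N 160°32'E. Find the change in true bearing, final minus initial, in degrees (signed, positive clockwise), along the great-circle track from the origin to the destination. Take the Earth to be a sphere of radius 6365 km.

+61.7°

Initial bearing θ₁ = atan2(sin Δλ cos φ₂, cos φ₁ sin φ₂ − sin φ₁ cos φ₂ cos Δλ) = 70.93°
Final bearing θ₂ = (initial bearing from the destination back to the start) + 180° = 132.68°
Δθ = θ₂ − θ₁ = +61.7°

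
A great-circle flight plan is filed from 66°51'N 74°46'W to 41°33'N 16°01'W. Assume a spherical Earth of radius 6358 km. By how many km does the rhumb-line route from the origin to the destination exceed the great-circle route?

137 km

Great circle: cos σ = sin φ₁ sin φ₂ + cos φ₁ cos φ₂ cos Δλ,  σ = 0.7036 rad → d_gc = 4473.7 km
Rhumb line: Δψ = -0.7870, q = Δφ/Δψ = 0.5611, d_rh = R√(Δφ²+q²Δλ²) = 4611.0 km
Excess = 4611.0 − 4473.7 = 137.3 ≈ 137 km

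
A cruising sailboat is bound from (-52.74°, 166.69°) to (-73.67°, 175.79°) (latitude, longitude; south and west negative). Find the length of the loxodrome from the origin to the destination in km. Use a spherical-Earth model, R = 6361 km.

Rhumb course C = atan2(Δλ, Δψ) with Δψ = ln[tan(π/4+φ₂/2)/tan(π/4+φ₁/2)] = -0.8543, Δλ = +0.1588 → C = 169.47°
d = R·|Δφ| / |cos C| = 6361·0.36530 / 0.98315 = 2363 km

2363 km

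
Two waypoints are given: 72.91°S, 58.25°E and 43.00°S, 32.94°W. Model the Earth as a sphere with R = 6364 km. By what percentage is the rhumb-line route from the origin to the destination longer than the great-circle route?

8.5%

Great circle: σ = 0.8666 rad → d_gc = Rσ = 5515.0 km
Rhumb: Δφ = +0.5220, Δλ = -1.5916, Δψ = +1.0626, q = Δφ/Δψ = 0.4913 → d_rh = R√(Δφ²+q²Δλ²) = 5983.1 km
Excess = (5983.1 − 5515.0) / 5515.0 = 468.1 / 5515.0 = 8.49% ≈ 8.5%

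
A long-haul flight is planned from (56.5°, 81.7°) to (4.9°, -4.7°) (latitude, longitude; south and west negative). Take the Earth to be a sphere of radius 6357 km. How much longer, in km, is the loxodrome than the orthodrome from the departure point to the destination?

317 km

Great circle: cos σ = sin φ₁ sin φ₂ + cos φ₁ cos φ₂ cos Δλ,  σ = 1.4648 rad → d_gc = 9312.0 km
Rhumb line: Δψ = -1.1151, q = Δφ/Δψ = 0.8076, d_rh = R√(Δφ²+q²Δλ²) = 9628.7 km
Excess = 9628.7 − 9312.0 = 316.7 ≈ 317 km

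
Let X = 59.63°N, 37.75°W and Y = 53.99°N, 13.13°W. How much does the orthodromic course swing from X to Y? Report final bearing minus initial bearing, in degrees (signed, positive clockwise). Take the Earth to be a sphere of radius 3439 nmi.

At departure: θ₁ = atan2(sin Δλ cos φ₂, cos φ₁ sin φ₂ − sin φ₁ cos φ₂ cos Δλ) = 102.02°
At arrival: θ₂ = atan2(sin Δλ cos φ₁, −cos φ₂ sin φ₁ + sin φ₂ cos φ₁ cos Δλ) = 122.75°
Δθ = θ₂ − θ₁ = +20.7°

+20.7°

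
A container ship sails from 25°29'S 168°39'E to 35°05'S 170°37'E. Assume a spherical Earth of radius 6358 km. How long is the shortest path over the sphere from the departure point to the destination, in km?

1082 km

Haversine: a = sin²(Δφ/2)+cos φ₁ cos φ₂ sin²(Δλ/2) = 0.00722;  σ = 2·atan2(√a,√(1−a))
σ = 9.748° → d = Rσ = 6358·0.17014 = 1082 km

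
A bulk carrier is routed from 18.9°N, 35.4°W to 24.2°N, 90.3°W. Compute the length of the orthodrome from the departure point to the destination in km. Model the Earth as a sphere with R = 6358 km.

cos σ = sin φ₁ sin φ₂ + cos φ₁ cos φ₂ cos Δλ
      = sin(18.90°)sin(24.20°) + cos(18.90°)cos(24.20°)cos(-54.90°) = 0.6290
σ = 51.025° → d = Rσ = 6358·0.89056 = 5662 km

5662 km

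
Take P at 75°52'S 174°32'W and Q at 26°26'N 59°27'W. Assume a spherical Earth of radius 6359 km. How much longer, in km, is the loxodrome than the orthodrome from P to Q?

Great circle: cos σ = sin φ₁ sin φ₂ + cos φ₁ cos φ₂ cos Δλ,  σ = 2.1228 rad → d_gc = 13498.7 km
Rhumb line: Δψ = +2.5664, q = Δφ/Δψ = 0.6957, d_rh = R√(Δφ²+q²Δλ²) = 14417.7 km
Excess = 14417.7 − 13498.7 = 919.0 ≈ 919 km

919 km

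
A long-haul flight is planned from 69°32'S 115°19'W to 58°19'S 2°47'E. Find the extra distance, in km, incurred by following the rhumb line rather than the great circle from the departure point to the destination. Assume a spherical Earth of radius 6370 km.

849 km

Great circle: cos σ = sin φ₁ sin φ₂ + cos φ₁ cos φ₂ cos Δλ,  σ = 0.7802 rad → d_gc = 4970.1 km
Rhumb line: Δψ = +0.4522, q = Δφ/Δψ = 0.4329, d_rh = R√(Δφ²+q²Δλ²) = 5819.2 km
Excess = 5819.2 − 4970.1 = 849.1 ≈ 849 km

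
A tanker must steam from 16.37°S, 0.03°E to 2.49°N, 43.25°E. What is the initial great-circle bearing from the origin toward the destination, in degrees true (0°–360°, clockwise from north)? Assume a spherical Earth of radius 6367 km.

70.2°

N = sin Δλ·cos φ₂ = +0.6842;  D = cos φ₁ sin φ₂ − sin φ₁ cos φ₂ cos Δλ = +0.2469
initial course = atan2(N, D) = 70.16°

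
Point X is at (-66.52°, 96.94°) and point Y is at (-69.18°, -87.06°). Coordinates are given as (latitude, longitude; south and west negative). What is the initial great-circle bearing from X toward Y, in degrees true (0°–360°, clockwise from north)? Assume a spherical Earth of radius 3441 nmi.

178.0°

θ = atan2( sin Δλ·cos φ₂ ,  cos φ₁ sin φ₂ − sin φ₁ cos φ₂ cos Δλ )
  = atan2(+0.0248, -0.6976) = 177.96°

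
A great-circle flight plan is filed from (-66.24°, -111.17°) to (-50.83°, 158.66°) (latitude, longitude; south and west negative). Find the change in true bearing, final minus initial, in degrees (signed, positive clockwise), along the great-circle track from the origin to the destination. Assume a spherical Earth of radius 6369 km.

At departure: θ₁ = atan2(sin Δλ cos φ₂, cos φ₁ sin φ₂ − sin φ₁ cos φ₂ cos Δλ) = 243.56°
At arrival: θ₂ = atan2(sin Δλ cos φ₁, −cos φ₂ sin φ₁ + sin φ₂ cos φ₁ cos Δλ) = 325.17°
Δθ = θ₂ − θ₁ = +81.6°

+81.6°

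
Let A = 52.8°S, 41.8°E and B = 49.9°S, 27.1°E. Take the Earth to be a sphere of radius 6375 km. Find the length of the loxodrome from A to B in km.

1071 km

Rhumb course C = atan2(Δλ, Δψ) with Δψ = ln[tan(π/4+φ₂/2)/tan(π/4+φ₁/2)] = +0.0811, Δλ = -0.2566 → C = 287.54°
d = R·|Δφ| / |cos C| = 6375·0.05061 / 0.30132 = 1071 km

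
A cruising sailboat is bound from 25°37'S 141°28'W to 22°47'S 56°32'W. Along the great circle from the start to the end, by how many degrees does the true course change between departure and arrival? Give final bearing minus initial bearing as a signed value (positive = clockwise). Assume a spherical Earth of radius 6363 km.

Initial bearing θ₁ = atan2(sin Δλ cos φ₂, cos φ₁ sin φ₂ − sin φ₁ cos φ₂ cos Δλ) = 108.87°
Final bearing θ₂ = (initial bearing from the destination back to the start) + 180° = 67.73°
Δθ = θ₂ − θ₁ = -41.1°

-41.1°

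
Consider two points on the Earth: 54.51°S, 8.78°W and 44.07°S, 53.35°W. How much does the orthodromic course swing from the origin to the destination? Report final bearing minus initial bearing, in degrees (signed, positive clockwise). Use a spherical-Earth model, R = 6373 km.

Initial bearing θ₁ = atan2(sin Δλ cos φ₂, cos φ₁ sin φ₂ − sin φ₁ cos φ₂ cos Δλ) = 271.47°
Final bearing θ₂ = (initial bearing from the destination back to the start) + 180° = 306.12°
Δθ = θ₂ − θ₁ = +34.7°

+34.7°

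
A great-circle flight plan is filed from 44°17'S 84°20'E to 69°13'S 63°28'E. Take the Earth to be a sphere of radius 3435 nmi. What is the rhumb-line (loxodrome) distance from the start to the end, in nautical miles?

Δψ = ln[tan(π/4+φ₂/2)/tan(π/4+φ₁/2)] = -0.8324;  Δφ = -0.4352 rad,  Δλ = -0.3642 rad
q = Δφ/Δψ = 0.5228
d = R·√(Δφ² + q²Δλ²) = 3435·0.47500 = 1632 nmi

1632 nmi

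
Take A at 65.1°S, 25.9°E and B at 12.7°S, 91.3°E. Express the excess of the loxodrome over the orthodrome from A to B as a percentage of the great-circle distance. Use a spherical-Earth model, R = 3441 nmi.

2.6%

Great circle: σ = 1.1914 rad → d_gc = Rσ = 4099.5 nmi
Rhumb: Δφ = +0.9146, Δλ = +1.1414, Δψ = +1.2871, q = Δφ/Δψ = 0.7106 → d_rh = R√(Δφ²+q²Δλ²) = 4206.2 nmi
Excess = (4206.2 − 4099.5) / 4099.5 = 106.7 / 4099.5 = 2.60% ≈ 2.6%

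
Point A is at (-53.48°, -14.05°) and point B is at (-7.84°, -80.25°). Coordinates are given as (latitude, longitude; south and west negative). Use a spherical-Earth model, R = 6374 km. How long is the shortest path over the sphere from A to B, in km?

Haversine: a = sin²(Δφ/2)+cos φ₁ cos φ₂ sin²(Δλ/2) = 0.32624;  σ = 2·atan2(√a,√(1−a))
σ = 69.664° → d = Rσ = 6374·1.21586 = 7750 km

7750 km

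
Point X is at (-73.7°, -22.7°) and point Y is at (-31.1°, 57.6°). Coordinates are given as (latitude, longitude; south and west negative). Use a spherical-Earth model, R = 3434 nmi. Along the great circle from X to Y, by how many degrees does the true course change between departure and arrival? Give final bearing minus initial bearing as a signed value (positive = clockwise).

-71.3°

Initial bearing θ₁ = atan2(sin Δλ cos φ₂, cos φ₁ sin φ₂ − sin φ₁ cos φ₂ cos Δλ) = 90.44°
Final bearing θ₂ = (initial bearing from the destination back to the start) + 180° = 19.13°
Δθ = θ₂ − θ₁ = -71.3°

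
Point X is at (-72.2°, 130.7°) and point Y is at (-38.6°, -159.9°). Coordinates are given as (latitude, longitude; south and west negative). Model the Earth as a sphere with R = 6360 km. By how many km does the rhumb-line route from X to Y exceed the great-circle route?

235 km

Great circle: cos σ = sin φ₁ sin φ₂ + cos φ₁ cos φ₂ cos Δλ,  σ = 0.8257 rad → d_gc = 5251.2 km
Rhumb line: Δψ = +1.1228, q = Δφ/Δψ = 0.5223, d_rh = R√(Δφ²+q²Δλ²) = 5486.4 km
Excess = 5486.4 − 5251.2 = 235.2 ≈ 235 km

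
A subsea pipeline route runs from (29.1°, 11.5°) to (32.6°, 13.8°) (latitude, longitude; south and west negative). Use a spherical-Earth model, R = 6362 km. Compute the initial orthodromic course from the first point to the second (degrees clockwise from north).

N = sin Δλ·cos φ₂ = +0.0338;  D = cos φ₁ sin φ₂ − sin φ₁ cos φ₂ cos Δλ = +0.0614
initial course = atan2(N, D) = 28.85°

28.8°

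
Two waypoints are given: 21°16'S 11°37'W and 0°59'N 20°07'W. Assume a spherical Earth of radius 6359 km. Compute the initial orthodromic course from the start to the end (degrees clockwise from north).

338.5°

N = sin Δλ·cos φ₂ = -0.1478;  D = cos φ₁ sin φ₂ − sin φ₁ cos φ₂ cos Δλ = +0.3747
initial course = atan2(N, D) = 338.47°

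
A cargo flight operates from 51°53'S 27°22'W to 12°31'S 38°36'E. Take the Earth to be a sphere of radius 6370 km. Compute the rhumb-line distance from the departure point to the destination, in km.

7411 km

Δψ = ln[tan(π/4+φ₂/2)/tan(π/4+φ₁/2)] = +0.8426;  Δφ = +0.6871 rad,  Δλ = +1.1513 rad
q = Δφ/Δψ = 0.8154
d = R·√(Δφ² + q²Δλ²) = 6370·1.16335 = 7411 km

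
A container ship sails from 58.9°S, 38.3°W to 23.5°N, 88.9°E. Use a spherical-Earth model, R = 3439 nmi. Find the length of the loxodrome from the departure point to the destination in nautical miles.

8131 nmi

Rhumb course C = atan2(Δλ, Δψ) with Δψ = ln[tan(π/4+φ₂/2)/tan(π/4+φ₁/2)] = +1.7013, Δλ = +2.2201 → C = 52.54°
d = R·|Δφ| / |cos C| = 3439·1.43815 / 0.60827 = 8131 nmi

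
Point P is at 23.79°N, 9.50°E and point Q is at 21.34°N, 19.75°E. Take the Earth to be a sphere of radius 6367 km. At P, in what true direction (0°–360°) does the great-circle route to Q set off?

θ = atan2( sin Δλ·cos φ₂ ,  cos φ₁ sin φ₂ − sin φ₁ cos φ₂ cos Δλ )
  = atan2(+0.1657, -0.0368) = 102.50°

102.5°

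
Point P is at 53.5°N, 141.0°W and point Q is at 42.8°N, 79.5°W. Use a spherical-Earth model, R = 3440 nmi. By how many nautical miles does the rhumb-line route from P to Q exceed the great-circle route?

Great circle: cos σ = sin φ₁ sin φ₂ + cos φ₁ cos φ₂ cos Δλ,  σ = 0.7160 rad → d_gc = 2463.1 nmi
Rhumb line: Δψ = -0.2813, q = Δφ/Δψ = 0.6638, d_rh = R√(Δφ²+q²Δλ²) = 2533.8 nmi
Excess = 2533.8 − 2463.1 = 70.7 ≈ 71 nmi

71 nmi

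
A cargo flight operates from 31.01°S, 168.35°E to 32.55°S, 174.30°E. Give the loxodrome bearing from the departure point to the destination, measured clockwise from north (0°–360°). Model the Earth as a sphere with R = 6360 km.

Δψ = ln[tan(π/4+φ₂/2)/tan(π/4+φ₁/2)] = -0.0316
Δλ = +0.1038 rad (taken the short way round)
course = atan2(Δλ, Δψ) = 106.93°

106.9°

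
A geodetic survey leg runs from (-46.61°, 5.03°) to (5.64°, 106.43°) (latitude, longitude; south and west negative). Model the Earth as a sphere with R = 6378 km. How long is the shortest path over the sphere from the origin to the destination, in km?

cos σ = sin φ₁ sin φ₂ + cos φ₁ cos φ₂ cos Δλ
      = sin(-46.61°)sin(5.64°) + cos(-46.61°)cos(5.64°)cos(101.40°) = -0.2065
σ = 101.920° → d = Rσ = 6378·1.77884 = 11345 km

11345 km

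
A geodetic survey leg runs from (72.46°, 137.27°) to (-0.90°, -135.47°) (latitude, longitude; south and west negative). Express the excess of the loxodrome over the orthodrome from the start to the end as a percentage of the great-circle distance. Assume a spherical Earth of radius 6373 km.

4.8%

Great circle: σ = 1.5714 rad → d_gc = Rσ = 10014.3 km
Rhumb: Δφ = -1.2804, Δλ = +1.5230, Δψ = -1.8847, q = Δφ/Δψ = 0.6793 → d_rh = R√(Δφ²+q²Δλ²) = 10490.8 km
Excess = (10490.8 − 10014.3) / 10014.3 = 476.5 / 10014.3 = 4.76% ≈ 4.8%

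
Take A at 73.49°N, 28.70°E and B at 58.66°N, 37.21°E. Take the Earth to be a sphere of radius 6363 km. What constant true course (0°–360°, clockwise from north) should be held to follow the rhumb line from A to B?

Meridional parts: M(φ₁)=+1.9305, M(φ₂)=+1.2711 → ΔM = -0.6594;  Δλ = +0.1485 rad
tan C = Δλ / ΔM = -0.2253 → C = 167.31°

167.3°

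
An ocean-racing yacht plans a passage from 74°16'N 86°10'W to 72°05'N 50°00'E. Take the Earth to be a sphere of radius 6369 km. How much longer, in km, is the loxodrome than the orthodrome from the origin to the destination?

Great circle: cos σ = sin φ₁ sin φ₂ + cos φ₁ cos φ₂ cos Δλ,  σ = 0.5439 rad → d_gc = 3464.29 km
Rhumb line: Δψ = -0.1318, q = Δφ/Δψ = 0.2890, d_rh = R√(Δφ²+q²Δλ²) = 4381.85 km
Excess = 4381.85 − 3464.29 = 917.56 ≈ 918 km

918 km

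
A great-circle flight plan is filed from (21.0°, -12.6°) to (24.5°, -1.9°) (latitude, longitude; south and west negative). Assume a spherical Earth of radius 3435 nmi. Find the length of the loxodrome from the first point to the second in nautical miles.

628 nmi

Δψ = ln[tan(π/4+φ₂/2)/tan(π/4+φ₁/2)] = +0.0663;  Δφ = +0.0611 rad,  Δλ = +0.1868 rad
q = Δφ/Δψ = 0.9220
d = R·√(Δφ² + q²Δλ²) = 3435·0.18270 = 628 nmi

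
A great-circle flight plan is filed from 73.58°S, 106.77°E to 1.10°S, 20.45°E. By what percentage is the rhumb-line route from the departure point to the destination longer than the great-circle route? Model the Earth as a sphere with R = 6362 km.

4.9%

Great circle: σ = 1.5342 rad → d_gc = Rσ = 9760.8 km
Rhumb: Δφ = +1.2650, Δλ = -1.5066, Δψ = +1.9168, q = Δφ/Δψ = 0.6600 → d_rh = R√(Δφ²+q²Δλ²) = 10236.4 km
Excess = (10236.4 − 9760.8) / 9760.8 = 475.6 / 9760.8 = 4.87% ≈ 4.9%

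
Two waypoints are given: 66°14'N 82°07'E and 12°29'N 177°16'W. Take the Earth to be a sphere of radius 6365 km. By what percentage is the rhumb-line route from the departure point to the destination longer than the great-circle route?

7.1%

Great circle: σ = 1.4451 rad → d_gc = Rσ = 9198.3 km
Rhumb: Δφ = -0.9381, Δλ = +1.7561, Δψ = -1.3390, q = Δφ/Δψ = 0.7006 → d_rh = R√(Δφ²+q²Δλ²) = 9847.9 km
Excess = (9847.9 − 9198.3) / 9198.3 = 649.6 / 9198.3 = 7.06% ≈ 7.1%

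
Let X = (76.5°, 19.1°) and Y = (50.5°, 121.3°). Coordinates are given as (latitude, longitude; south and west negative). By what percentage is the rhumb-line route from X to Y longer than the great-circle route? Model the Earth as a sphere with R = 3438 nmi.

11.8%

Great circle: σ = 0.7685 rad → d_gc = Rσ = 2642.2 nmi
Rhumb: Δφ = -0.4538, Δλ = +1.7837, Δψ = -1.1097, q = Δφ/Δψ = 0.4089 → d_rh = R√(Δφ²+q²Δλ²) = 2953.4 nmi
Excess = (2953.4 − 2642.2) / 2642.2 = 311.2 / 2642.2 = 11.78% ≈ 11.8%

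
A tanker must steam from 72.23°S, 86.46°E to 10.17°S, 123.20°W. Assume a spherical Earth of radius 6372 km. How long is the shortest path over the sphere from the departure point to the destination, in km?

10602 km

cos σ = sin φ₁ sin φ₂ + cos φ₁ cos φ₂ cos Δλ
      = sin(-72.23°)sin(-10.17°) + cos(-72.23°)cos(-10.17°)cos(150.34°) = -0.0929
σ = 95.330° → d = Rσ = 6372·1.66383 = 10602 km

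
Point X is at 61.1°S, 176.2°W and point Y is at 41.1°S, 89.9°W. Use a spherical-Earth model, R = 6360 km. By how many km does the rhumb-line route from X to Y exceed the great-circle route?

388 km

Great circle: cos σ = sin φ₁ sin φ₂ + cos φ₁ cos φ₂ cos Δλ,  σ = 0.9285 rad → d_gc = 5905.5 km
Rhumb line: Δψ = +0.5678, q = Δφ/Δψ = 0.6147, d_rh = R√(Δφ²+q²Δλ²) = 6293.4 km
Excess = 6293.4 − 5905.5 = 387.9 ≈ 388 km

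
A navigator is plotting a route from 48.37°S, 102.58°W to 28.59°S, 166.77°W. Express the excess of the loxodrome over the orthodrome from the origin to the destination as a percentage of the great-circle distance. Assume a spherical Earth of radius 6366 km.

Great circle: σ = 0.9126 rad → d_gc = Rσ = 5809.9 km
Rhumb: Δφ = +0.3452, Δλ = -1.1203, Δψ = +0.4461, q = Δφ/Δψ = 0.7739 → d_rh = R√(Δφ²+q²Δλ²) = 5941.1 km
Excess = (5941.1 − 5809.9) / 5809.9 = 131.2 / 5809.9 = 2.26% ≈ 2.3%

2.3%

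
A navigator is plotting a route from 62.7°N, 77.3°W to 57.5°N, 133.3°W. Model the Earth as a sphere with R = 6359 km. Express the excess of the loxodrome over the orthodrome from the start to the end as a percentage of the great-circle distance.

3.1%

Great circle: σ = 0.4794 rad → d_gc = Rσ = 3048.7 km
Rhumb: Δφ = -0.0908, Δλ = -0.9774, Δψ = -0.1825, q = Δφ/Δψ = 0.4973 → d_rh = R√(Δφ²+q²Δλ²) = 3144.1 km
Excess = (3144.1 − 3048.7) / 3048.7 = 95.4 / 3048.7 = 3.13% ≈ 3.1%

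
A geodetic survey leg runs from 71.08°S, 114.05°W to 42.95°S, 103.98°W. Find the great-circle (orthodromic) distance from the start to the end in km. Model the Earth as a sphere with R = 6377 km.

3180 km

cos σ = sin φ₁ sin φ₂ + cos φ₁ cos φ₂ cos Δλ
      = sin(-71.08°)sin(-42.95°) + cos(-71.08°)cos(-42.95°)cos(10.07°) = 0.8782
σ = 28.571° → d = Rσ = 6377·0.49866 = 3180 km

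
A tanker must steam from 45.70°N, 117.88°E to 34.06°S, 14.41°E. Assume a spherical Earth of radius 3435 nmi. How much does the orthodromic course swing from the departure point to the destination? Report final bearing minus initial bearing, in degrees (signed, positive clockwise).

-19.0°

Initial bearing θ₁ = atan2(sin Δλ cos φ₂, cos φ₁ sin φ₂ − sin φ₁ cos φ₂ cos Δλ) = 252.56°
Final bearing θ₂ = (initial bearing from the destination back to the start) + 180° = 233.54°
Δθ = θ₂ − θ₁ = -19.0°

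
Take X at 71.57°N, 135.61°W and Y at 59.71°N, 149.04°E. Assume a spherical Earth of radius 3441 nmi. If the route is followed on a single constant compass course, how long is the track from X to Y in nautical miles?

Rhumb course C = atan2(Δλ, Δψ) with Δψ = ln[tan(π/4+φ₂/2)/tan(π/4+φ₁/2)] = -0.5118, Δλ = -1.3151 → C = 248.73°
d = R·|Δφ| / |cos C| = 3441·0.20700 / 0.36270 = 1964 nmi

1964 nmi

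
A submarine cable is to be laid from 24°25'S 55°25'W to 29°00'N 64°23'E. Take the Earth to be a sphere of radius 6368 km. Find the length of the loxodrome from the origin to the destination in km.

Rhumb course C = atan2(Δλ, Δψ) with Δψ = ln[tan(π/4+φ₂/2)/tan(π/4+φ₁/2)] = +0.9689, Δλ = +2.0909 → C = 65.14°
d = R·|Δφ| / |cos C| = 6368·0.93230 / 0.42045 = 14120 km

14120 km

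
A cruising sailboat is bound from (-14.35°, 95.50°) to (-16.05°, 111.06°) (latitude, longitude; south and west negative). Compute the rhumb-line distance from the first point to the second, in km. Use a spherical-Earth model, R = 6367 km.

1679 km

Δψ = ln[tan(π/4+φ₂/2)/tan(π/4+φ₁/2)] = -0.0307;  Δφ = -0.0297 rad,  Δλ = +0.2716 rad
q = Δφ/Δψ = 0.9650
d = R·√(Δφ² + q²Δλ²) = 6367·0.26374 = 1679 km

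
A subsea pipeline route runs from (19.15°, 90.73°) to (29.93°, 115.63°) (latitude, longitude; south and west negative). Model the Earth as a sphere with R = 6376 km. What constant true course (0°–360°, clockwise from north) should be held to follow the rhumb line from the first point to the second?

Δψ = ln[tan(π/4+φ₂/2)/tan(π/4+φ₁/2)] = +0.2073
Δλ = +0.4346 rad (taken the short way round)
course = atan2(Δλ, Δψ) = 64.50°

64.5°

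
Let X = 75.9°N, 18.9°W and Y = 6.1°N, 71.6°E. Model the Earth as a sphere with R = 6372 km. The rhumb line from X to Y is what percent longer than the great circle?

Great circle: σ = 1.4697 rad → d_gc = Rσ = 9364.8 km
Rhumb: Δφ = -1.2182, Δλ = +1.5795, Δψ = -1.9835, q = Δφ/Δψ = 0.6142 → d_rh = R√(Δφ²+q²Δλ²) = 9923.3 km
Excess = (9923.3 − 9364.8) / 9364.8 = 558.5 / 9364.8 = 5.96% ≈ 6.0%

6.0%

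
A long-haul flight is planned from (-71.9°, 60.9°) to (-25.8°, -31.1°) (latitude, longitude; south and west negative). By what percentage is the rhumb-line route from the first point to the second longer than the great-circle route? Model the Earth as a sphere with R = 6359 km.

Great circle: σ = 1.1550 rad → d_gc = Rσ = 7344.5 km
Rhumb: Δφ = +0.8046, Δλ = -1.6057, Δψ = +1.3708, q = Δφ/Δψ = 0.5870 → d_rh = R√(Δφ²+q²Δλ²) = 7880.2 km
Excess = (7880.2 − 7344.5) / 7344.5 = 535.7 / 7344.5 = 7.29% ≈ 7.3%

7.3%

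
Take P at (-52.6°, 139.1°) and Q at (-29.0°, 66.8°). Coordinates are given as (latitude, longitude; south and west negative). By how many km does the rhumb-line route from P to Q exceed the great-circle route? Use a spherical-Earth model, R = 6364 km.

205 km

Great circle: cos σ = sin φ₁ sin φ₂ + cos φ₁ cos φ₂ cos Δλ,  σ = 0.9924 rad → d_gc = 6315.88 km
Rhumb line: Δψ = +0.5540, q = Δφ/Δψ = 0.7435, d_rh = R√(Δφ²+q²Δλ²) = 6520.45 km
Excess = 6520.45 − 6315.88 = 204.57 ≈ 205 km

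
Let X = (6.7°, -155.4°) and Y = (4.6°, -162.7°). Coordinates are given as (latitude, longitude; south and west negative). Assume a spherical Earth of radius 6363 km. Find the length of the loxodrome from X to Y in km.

Δψ = ln[tan(π/4+φ₂/2)/tan(π/4+φ₁/2)] = -0.0368;  Δφ = -0.0367 rad,  Δλ = -0.1274 rad
q = Δφ/Δψ = 0.9951
d = R·√(Δφ² + q²Δλ²) = 6363·0.13197 = 840 km

840 km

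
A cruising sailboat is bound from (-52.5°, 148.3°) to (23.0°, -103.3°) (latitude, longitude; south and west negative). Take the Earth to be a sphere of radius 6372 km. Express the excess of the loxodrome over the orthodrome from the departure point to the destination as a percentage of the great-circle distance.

2.3%

Great circle: σ = 2.0793 rad → d_gc = Rσ = 13249.3 km
Rhumb: Δφ = +1.3177, Δλ = +1.8919, Δψ = +1.4931, q = Δφ/Δψ = 0.8826 → d_rh = R√(Δφ²+q²Δλ²) = 13553.7 km
Excess = (13553.7 − 13249.3) / 13249.3 = 304.4 / 13249.3 = 2.30% ≈ 2.3%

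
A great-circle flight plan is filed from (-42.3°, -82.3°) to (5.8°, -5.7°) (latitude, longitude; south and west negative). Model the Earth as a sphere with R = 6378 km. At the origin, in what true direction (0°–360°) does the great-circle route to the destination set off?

N = sin Δλ·cos φ₂ = +0.9678;  D = cos φ₁ sin φ₂ − sin φ₁ cos φ₂ cos Δλ = +0.2299
initial course = atan2(N, D) = 76.64°

76.6°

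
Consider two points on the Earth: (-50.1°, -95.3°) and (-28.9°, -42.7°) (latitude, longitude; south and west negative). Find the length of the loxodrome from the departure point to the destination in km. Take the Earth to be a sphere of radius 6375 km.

5040 km

Rhumb course C = atan2(Δλ, Δψ) with Δψ = ln[tan(π/4+φ₂/2)/tan(π/4+φ₁/2)] = +0.4861, Δλ = +0.9180 → C = 62.10°
d = R·|Δφ| / |cos C| = 6375·0.37001 / 0.46798 = 5040 km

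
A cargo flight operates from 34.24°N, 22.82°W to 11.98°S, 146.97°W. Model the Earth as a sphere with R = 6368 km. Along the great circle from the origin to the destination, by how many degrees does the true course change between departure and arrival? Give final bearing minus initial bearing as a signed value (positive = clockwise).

At departure: θ₁ = atan2(sin Δλ cos φ₂, cos φ₁ sin φ₂ − sin φ₁ cos φ₂ cos Δλ) = 279.63°
At arrival: θ₂ = atan2(sin Δλ cos φ₁, −cos φ₂ sin φ₁ + sin φ₂ cos φ₁ cos Δλ) = 236.43°
Δθ = θ₂ − θ₁ = -43.2°

-43.2°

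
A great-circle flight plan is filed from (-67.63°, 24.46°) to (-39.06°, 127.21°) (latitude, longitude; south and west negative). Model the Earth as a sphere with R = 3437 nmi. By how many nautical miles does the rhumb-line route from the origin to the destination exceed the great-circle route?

Great circle: cos σ = sin φ₁ sin φ₂ + cos φ₁ cos φ₂ cos Δλ,  σ = 1.0269 rad → d_gc = 3529.4 nmi
Rhumb line: Δψ = +0.8792, q = Δφ/Δψ = 0.5672, d_rh = R√(Δφ²+q²Δλ²) = 3893.3 nmi
Excess = 3893.3 − 3529.4 = 363.9 ≈ 364 nmi

364 nmi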